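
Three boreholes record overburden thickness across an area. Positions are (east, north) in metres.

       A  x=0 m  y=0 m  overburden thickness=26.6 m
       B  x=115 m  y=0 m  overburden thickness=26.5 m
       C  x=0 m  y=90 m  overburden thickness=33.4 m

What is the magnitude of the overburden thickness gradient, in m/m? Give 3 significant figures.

0.0756 m/m

∂d/∂x = (26.5 − 26.6) / (115 − 0) = -0.0008696
∂d/∂y = (33.4 − 26.6) / (90 − 0) = +0.07556
|∇f| = √(-0.0008696² + 0.07556²) = 0.07557 m/m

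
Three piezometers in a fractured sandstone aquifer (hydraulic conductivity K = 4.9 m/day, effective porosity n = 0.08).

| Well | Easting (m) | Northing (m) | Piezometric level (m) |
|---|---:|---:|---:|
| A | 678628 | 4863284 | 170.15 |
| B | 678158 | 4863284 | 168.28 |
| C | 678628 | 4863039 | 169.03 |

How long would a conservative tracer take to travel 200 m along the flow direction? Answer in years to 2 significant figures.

∂h/∂x = (168.28 − 170.15) / (678158 − 678628) = +0.003979
∂h/∂y = (169.03 − 170.15) / (4863039 − 4863284) = +0.004571
|∇h| = √(0.003979² + 0.004571²) = 0.00606
Seepage velocity v = K·i/n = 4.9 × 0.00606 / 0.08 = 0.3712 m/day.
t = 200 / 0.3712 = 538.8 days = 1.48 years.

1.5 years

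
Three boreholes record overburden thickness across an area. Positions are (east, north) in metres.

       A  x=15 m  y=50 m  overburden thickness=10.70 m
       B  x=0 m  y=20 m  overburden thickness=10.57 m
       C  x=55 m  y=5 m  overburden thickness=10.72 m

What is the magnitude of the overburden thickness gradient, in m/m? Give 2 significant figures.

0.0043 m/m

Three-point gradient (reference A): Δ to B = (-15, -30, -0.13), Δ to C = (40, -45, +0.02).
∂d/∂x = +0.003440, ∂d/∂y = +0.002613 (det = 1875).
|∇f| = √(0.003440² + 0.002613²) = 0.00432 m/m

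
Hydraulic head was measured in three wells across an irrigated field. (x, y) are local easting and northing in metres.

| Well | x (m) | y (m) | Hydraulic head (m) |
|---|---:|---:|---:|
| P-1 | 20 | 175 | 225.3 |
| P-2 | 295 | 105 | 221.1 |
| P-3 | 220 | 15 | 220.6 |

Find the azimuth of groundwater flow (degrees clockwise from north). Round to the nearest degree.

143°

With h = a·x + b·y + c and P-1 as origin, the differences give:
  275·a + (-70)·b = -4.2
  200·a + (-160)·b = -4.7
Eliminate b (×(-160) and ×(-70), subtract): -30000·a = 343.00 → a = ∂h/∂x = -0.01143
Back-substitute: b = ∂h/∂y = +0.01508.
Flow direction (−∇h) has components (+0.01143 E, -0.01508 N).
Azimuth = atan2(E, N) = atan2(+0.01143, -0.01508) = 142.8° ≈ 143°.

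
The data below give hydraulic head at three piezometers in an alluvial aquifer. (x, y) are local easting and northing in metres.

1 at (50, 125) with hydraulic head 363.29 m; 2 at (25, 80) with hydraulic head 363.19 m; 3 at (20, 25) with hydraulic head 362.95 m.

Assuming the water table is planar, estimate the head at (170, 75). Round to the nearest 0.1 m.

Differences from 1: to 2 (Δx, Δy, Δh) = (-25, -45, -0.10); to 3 = (-30, -100, -0.34).
Solve a·Δx + b·Δy = Δh: det = (-25)·(-100) − (-30)·(-45) = 1150.
∂h/∂x = [(-0.10)·(-100) − (-0.34)·(-45)] / 1150 = -0.004609
∂h/∂y = [(-25)·(-0.34) − (-30)·(-0.10)] / 1150 = +0.004783
h(170, 75) = 363.29 + (-0.004609)·(120) + (+0.004783)·(-50) = 363.29 -0.553 -0.239 = 362.498 m.

362.5 m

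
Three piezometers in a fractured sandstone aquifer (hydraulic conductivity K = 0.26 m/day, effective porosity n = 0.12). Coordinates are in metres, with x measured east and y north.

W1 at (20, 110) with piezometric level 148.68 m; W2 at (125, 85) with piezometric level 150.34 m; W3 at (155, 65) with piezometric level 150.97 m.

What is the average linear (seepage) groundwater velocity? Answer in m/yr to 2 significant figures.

Taking W1 as reference: W2−W1 = (105, -25, +1.66); W3−W1 = (135, -45, +2.29).
Solve a·Δx + b·Δy = Δh: det = 105·(-45) − 135·(-25) = -1350.
∂h/∂x = [(+1.66)·(-45) − (+2.29)·(-25)] / -1350 = +0.01293
∂h/∂y = [105·(+2.29) − 135·(+1.66)] / -1350 = -0.01211
|∇h| = √(0.01293² + -0.01211²) = 0.01772
Seepage velocity v = K·i/n = 0.26 × 0.01772 / 0.12 = 0.03839 m/day = 14.02 m/yr.

14 m/yr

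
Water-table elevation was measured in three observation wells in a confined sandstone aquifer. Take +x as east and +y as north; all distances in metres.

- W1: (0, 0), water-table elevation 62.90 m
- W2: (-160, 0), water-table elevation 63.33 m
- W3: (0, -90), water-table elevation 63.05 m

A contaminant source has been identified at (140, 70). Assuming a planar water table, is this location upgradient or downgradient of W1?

∂h/∂x = (63.33 − 62.90) / (-160 − 0) = -0.002687
∂h/∂y = (63.05 − 62.90) / (-90 − 0) = -0.001667
Head at (140, 70) = 62.90 + (-0.002687)·(140) + (-0.001667)·(70) = 62.41 m.
That is lower than the 62.90 m at W1, so the point is downgradient.

downgradient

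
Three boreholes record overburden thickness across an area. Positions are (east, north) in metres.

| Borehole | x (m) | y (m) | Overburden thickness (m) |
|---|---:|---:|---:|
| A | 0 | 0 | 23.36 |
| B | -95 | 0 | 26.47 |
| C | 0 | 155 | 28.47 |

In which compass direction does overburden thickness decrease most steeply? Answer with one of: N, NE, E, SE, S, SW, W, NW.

∂d/∂x = (26.47 − 23.36) / (-95 − 0) = -0.03274
∂d/∂y = (28.47 − 23.36) / (155 − 0) = +0.03297
Steepest decrease is along −∇f = (+0.03274 E, -0.03297 N) → southeast.

SE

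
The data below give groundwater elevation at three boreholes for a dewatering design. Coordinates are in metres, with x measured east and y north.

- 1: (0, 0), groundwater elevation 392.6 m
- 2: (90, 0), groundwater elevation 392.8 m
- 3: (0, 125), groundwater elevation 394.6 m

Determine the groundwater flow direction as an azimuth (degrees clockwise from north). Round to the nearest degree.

188°

∂h/∂x = (392.8 − 392.6) / (90 − 0) = +0.002222
∂h/∂y = (394.6 − 392.6) / (125 − 0) = +0.01600
Flow direction (−∇h) has components (-0.002222 E, -0.01600 N).
Azimuth = atan2(E, N) = atan2(-0.002222, -0.01600) = 187.9° ≈ 188°.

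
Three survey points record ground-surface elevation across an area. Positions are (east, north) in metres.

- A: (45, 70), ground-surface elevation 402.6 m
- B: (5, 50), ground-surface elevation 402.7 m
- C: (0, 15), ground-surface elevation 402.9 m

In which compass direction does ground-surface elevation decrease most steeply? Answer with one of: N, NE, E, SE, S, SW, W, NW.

Differences from A: to B (Δx, Δy, Δh) = (-40, -20, +0.1); to C = (-45, -55, +0.3).
Determinant of the coordinate differences = (-40)·(-55) − (-45)·(-20) = 1300.
∂z/∂x = [(+0.1)·(-55) − (+0.3)·(-20)] / 1300 = +0.0003846
∂z/∂y = [(-40)·(+0.3) − (-45)·(+0.1)] / 1300 = -0.005769
Steepest decrease is along −∇f = (-0.0003846 E, +0.005769 N) → north.

N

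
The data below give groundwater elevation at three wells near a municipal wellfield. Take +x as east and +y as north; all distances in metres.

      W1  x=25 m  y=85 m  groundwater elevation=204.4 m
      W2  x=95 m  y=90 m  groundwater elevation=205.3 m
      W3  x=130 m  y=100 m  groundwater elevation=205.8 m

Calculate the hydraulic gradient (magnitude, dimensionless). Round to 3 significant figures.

Taking W1 as reference: W2−W1 = (70, 5, +0.9); W3−W1 = (105, 15, +1.4).
Solve a·Δx + b·Δy = Δh: det = 70·15 − 105·5 = 525.
∂h/∂x = [(+0.9)·15 − (+1.4)·5] / 525 = +0.01238
∂h/∂y = [70·(+1.4) − 105·(+0.9)] / 525 = +0.006667
|∇h| = √(0.01238² + 0.006667²) = 0.01406

0.0141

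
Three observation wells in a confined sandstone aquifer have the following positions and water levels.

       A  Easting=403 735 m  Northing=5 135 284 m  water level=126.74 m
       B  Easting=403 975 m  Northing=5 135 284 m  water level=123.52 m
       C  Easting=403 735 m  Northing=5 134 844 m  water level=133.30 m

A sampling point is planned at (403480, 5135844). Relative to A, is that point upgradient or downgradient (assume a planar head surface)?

downgradient

∂h/∂x = (123.52 − 126.74) / (403975 − 403735) = -0.01342
∂h/∂y = (133.30 − 126.74) / (5134844 − 5135284) = -0.01491
Head at (403480, 5135844) = 126.74 + (-0.01342)·(-255) + (-0.01491)·(560) = 121.81 m.
That is lower than the 126.74 m at A, so the point is downgradient.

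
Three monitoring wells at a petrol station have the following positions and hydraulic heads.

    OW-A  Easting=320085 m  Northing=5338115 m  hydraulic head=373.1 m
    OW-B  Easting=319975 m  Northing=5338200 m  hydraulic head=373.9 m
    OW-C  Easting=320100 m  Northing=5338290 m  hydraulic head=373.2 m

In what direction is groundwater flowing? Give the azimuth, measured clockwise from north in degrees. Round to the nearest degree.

100°

With h = a·x + b·y + c and OW-A as origin, the differences give:
  (-110)·a + 85·b = +0.8
  15·a + 175·b = +0.1
Eliminate b (×175 and ×85, subtract): -20525·a = 131.50 → a = ∂h/∂x = -0.006407
Back-substitute: b = ∂h/∂y = +0.001121.
Flow direction (−∇h) has components (+0.006407 E, -0.001121 N).
Azimuth = atan2(E, N) = atan2(+0.006407, -0.001121) = 99.9° ≈ 100°.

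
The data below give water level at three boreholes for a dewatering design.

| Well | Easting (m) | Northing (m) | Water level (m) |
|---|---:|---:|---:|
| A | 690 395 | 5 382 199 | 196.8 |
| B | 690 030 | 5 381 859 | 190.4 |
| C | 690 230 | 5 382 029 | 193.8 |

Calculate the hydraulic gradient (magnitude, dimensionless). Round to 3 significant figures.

0.0132

Taking A as reference: B−A = (-365, -340, -6.4); C−A = (-165, -170, -3.0).
Determinant of the coordinate differences = (-365)·(-170) − (-165)·(-340) = 5950.
∂h/∂x = [(-6.4)·(-170) − (-3.0)·(-340)] / 5950 = +0.01143
∂h/∂y = [(-365)·(-3.0) − (-165)·(-6.4)] / 5950 = +0.006555
|∇h| = √(0.01143² + 0.006555²) = 0.01318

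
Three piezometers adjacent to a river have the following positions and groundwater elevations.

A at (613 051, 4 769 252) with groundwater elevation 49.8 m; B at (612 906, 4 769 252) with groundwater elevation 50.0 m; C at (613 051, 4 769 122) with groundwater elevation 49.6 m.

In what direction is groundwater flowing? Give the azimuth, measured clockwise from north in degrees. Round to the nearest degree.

138°

∂h/∂x = (50.0 − 49.8) / (612906 − 613051) = -0.001379
∂h/∂y = (49.6 − 49.8) / (4769122 − 4769252) = +0.001538
Flow direction (−∇h) has components (+0.001379 E, -0.001538 N).
Azimuth = atan2(E, N) = atan2(+0.001379, -0.001538) = 138.1° ≈ 138°.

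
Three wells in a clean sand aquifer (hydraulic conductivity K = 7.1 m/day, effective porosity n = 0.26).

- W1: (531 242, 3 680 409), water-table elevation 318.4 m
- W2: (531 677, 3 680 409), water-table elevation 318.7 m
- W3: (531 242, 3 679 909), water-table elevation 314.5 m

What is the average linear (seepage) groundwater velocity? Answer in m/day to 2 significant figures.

∂h/∂x = (318.7 − 318.4) / (531677 − 531242) = +0.0006897
∂h/∂y = (314.5 − 318.4) / (3679909 − 3680409) = +0.007800
|∇h| = √(0.0006897² + 0.007800²) = 0.00783
Seepage velocity v = K·i/n = 7.1 × 0.00783 / 0.26 = 0.2138 m/day.

0.21 m/day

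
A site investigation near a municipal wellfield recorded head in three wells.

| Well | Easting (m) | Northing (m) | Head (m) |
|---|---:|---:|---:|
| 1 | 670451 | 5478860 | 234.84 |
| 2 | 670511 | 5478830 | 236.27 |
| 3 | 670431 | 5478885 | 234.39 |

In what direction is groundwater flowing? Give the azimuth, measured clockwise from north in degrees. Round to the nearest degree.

266°

Three-point gradient (reference 1): Δ to 2 = (60, -30, +1.43), Δ to 3 = (-20, 25, -0.45).
∂h/∂x = +0.02472, ∂h/∂y = +0.001778 (det = 900).
Flow direction (−∇h) has components (-0.02472 E, -0.001778 N).
Azimuth = atan2(E, N) = atan2(-0.02472, -0.001778) = 265.9° ≈ 266°.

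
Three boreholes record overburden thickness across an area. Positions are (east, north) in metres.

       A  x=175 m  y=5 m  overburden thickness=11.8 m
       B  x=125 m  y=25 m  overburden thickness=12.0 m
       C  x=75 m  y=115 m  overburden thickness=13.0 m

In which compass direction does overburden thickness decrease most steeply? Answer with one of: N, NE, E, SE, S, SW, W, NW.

S

Taking A as reference: B−A = (-50, 20, +0.2); C−A = (-100, 110, +1.2).
Determinant of the coordinate differences = (-50)·110 − (-100)·20 = -3500.
∂d/∂x = [(+0.2)·110 − (+1.2)·20] / -3500 = +0.0005714
∂d/∂y = [(-50)·(+1.2) − (-100)·(+0.2)] / -3500 = +0.01143
Steepest decrease is along −∇f = (-0.0005714 E, -0.01143 N) → south.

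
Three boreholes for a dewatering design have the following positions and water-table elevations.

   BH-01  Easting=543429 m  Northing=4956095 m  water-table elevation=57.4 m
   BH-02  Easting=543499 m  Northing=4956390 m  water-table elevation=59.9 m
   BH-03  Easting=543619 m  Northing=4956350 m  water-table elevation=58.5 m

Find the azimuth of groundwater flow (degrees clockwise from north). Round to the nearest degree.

Three-point gradient (reference BH-01): Δ to BH-02 = (70, 295, +2.5), Δ to BH-03 = (190, 255, +1.1).
∂h/∂x = -0.008194, ∂h/∂y = +0.01042 (det = -38200).
Flow direction (−∇h) has components (+0.008194 E, -0.01042 N).
Azimuth = atan2(E, N) = atan2(+0.008194, -0.01042) = 141.8° ≈ 142°.

142°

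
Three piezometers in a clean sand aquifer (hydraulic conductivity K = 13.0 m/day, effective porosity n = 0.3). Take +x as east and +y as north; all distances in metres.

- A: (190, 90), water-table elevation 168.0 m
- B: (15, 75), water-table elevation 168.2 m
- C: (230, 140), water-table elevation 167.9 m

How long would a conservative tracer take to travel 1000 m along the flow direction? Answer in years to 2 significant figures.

Three-point gradient (reference A): Δ to B = (-175, -15, +0.2), Δ to C = (40, 50, -0.1).
∂h/∂x = -0.001043, ∂h/∂y = -0.001166 (det = -8150).
|∇h| = √(-0.001043² + -0.001166²) = 0.001564
Seepage velocity v = K·i/n = 13.0 × 0.001564 / 0.3 = 0.06777 m/day.
t = 1000 / 0.06777 = 1.476e+04 days = 40.4 years.

40 years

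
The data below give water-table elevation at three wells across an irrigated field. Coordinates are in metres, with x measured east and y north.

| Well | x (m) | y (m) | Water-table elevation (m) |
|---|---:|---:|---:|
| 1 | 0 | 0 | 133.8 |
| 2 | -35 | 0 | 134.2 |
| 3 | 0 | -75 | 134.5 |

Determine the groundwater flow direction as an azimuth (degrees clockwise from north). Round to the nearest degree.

051°

∂h/∂x = (134.2 − 133.8) / (-35 − 0) = -0.01143
∂h/∂y = (134.5 − 133.8) / (-75 − 0) = -0.009333
Flow direction (−∇h) has components (+0.01143 E, +0.009333 N).
Azimuth = atan2(E, N) = atan2(+0.01143, +0.009333) = 50.8° ≈ 051°.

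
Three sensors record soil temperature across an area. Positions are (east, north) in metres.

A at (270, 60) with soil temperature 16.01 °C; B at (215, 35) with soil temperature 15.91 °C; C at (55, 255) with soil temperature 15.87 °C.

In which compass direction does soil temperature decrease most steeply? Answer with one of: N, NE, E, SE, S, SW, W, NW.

Taking A as reference: B−A = (-55, -25, -0.10); C−A = (-215, 195, -0.14).
Determinant of the coordinate differences = (-55)·195 − (-215)·(-25) = -16100.
∂T/∂x = [(-0.10)·195 − (-0.14)·(-25)] / -16100 = +0.001429
∂T/∂y = [(-55)·(-0.14) − (-215)·(-0.10)] / -16100 = +0.0008571
Steepest decrease is along −∇f = (-0.001429 E, -0.0008571 N) → southwest.

SW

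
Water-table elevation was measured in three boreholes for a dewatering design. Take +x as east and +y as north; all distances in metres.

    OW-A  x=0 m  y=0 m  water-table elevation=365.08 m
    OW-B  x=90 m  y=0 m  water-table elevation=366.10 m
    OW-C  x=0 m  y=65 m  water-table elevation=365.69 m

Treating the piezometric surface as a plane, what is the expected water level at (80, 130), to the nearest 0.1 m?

∂h/∂x = (366.10 − 365.08) / (90 − 0) = +0.01133
∂h/∂y = (365.69 − 365.08) / (65 − 0) = +0.009385
h(80, 130) = 365.08 + (+0.01133)·(80) + (+0.009385)·(130) = 365.08 +0.907 +1.220 = 367.207 m.

367.2 m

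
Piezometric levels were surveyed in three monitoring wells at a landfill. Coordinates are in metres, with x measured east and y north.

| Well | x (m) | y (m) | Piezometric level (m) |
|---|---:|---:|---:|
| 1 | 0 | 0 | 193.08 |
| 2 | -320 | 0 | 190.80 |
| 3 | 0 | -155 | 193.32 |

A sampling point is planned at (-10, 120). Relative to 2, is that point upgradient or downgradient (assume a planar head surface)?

∂h/∂x = (190.80 − 193.08) / (-320 − 0) = +0.007125
∂h/∂y = (193.32 − 193.08) / (-155 − 0) = -0.001548
Head at (-10, 120) = 193.08 + (+0.007125)·(-10) + (-0.001548)·(120) = 192.82 m.
That is higher than the 190.80 m at 2, so the point is upgradient.

upgradient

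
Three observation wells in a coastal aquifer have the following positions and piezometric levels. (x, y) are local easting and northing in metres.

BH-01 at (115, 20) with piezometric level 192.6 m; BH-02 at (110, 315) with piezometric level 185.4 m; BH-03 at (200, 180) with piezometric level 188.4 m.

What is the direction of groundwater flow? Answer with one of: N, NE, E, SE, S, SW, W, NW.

Three-point gradient (reference BH-01): Δ to BH-02 = (-5, 295, -7.2), Δ to BH-03 = (85, 160, -4.2).
∂h/∂x = -0.003362, ∂h/∂y = -0.02446 (det = -25875).
Flow = −∇h = (+0.003362 east, +0.02446 north), which points north.

N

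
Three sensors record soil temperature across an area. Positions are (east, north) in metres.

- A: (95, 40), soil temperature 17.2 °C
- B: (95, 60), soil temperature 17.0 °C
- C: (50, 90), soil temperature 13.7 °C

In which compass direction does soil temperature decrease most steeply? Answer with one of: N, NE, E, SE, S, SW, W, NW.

Differences from A: to B (Δx, Δy, Δh) = (0, 20, -0.2); to C = (-45, 50, -3.5).
Determinant of the coordinate differences = 0·50 − (-45)·20 = 900.
∂T/∂x = [(-0.2)·50 − (-3.5)·20] / 900 = +0.06667
∂T/∂y = [0·(-3.5) − (-45)·(-0.2)] / 900 = -0.010000
Steepest decrease is along −∇f = (-0.06667 E, +0.010000 N) → west.

W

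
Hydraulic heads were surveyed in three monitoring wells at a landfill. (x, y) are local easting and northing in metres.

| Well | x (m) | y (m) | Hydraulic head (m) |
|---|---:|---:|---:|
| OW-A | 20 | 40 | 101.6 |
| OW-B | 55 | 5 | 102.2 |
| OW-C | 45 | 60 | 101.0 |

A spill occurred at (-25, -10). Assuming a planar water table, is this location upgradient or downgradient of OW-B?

upgradient

Differences from OW-A: to OW-B (Δx, Δy, Δh) = (35, -35, +0.6); to OW-C = (25, 20, -0.6).
Solve a·Δx + b·Δy = Δh: det = 35·20 − 25·(-35) = 1575.
∂h/∂x = [(+0.6)·20 − (-0.6)·(-35)] / 1575 = -0.005714
∂h/∂y = [35·(-0.6) − 25·(+0.6)] / 1575 = -0.02286
Head at (-25, -10) = 101.6 + (-0.005714)·(-45) + (-0.02286)·(-50) = 103.00 m.
That is higher than the 102.2 m at OW-B, so the point is upgradient.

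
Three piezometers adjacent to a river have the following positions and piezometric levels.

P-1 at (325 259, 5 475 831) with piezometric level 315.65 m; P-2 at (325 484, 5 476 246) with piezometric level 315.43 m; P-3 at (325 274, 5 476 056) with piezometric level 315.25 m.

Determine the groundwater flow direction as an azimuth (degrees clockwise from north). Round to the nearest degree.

307°

With h = a·x + b·y + c and P-1 as origin, the differences give:
  225·a + 415·b = -0.22
  15·a + 225·b = -0.40
Eliminate b (×225 and ×415, subtract): 44400·a = 116.500 → a = ∂h/∂x = +0.002624
Back-substitute: b = ∂h/∂y = -0.001953.
Flow direction (−∇h) has components (-0.002624 E, +0.001953 N).
Azimuth = atan2(E, N) = atan2(-0.002624, +0.001953) = 306.7° ≈ 307°.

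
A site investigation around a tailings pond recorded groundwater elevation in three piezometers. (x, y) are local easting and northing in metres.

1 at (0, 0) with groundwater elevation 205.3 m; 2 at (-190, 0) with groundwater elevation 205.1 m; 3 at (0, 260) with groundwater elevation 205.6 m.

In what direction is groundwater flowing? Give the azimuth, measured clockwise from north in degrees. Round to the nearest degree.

∂h/∂x = (205.1 − 205.3) / (-190 − 0) = +0.001053
∂h/∂y = (205.6 − 205.3) / (260 − 0) = +0.001154
Flow direction (−∇h) has components (-0.001053 E, -0.001154 N).
Azimuth = atan2(E, N) = atan2(-0.001053, -0.001154) = 222.4° ≈ 222°.

222°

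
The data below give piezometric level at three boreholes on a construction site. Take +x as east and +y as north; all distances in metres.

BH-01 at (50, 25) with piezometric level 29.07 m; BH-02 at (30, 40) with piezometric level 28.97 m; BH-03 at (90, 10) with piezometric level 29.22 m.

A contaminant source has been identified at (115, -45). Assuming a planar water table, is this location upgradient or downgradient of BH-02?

upgradient

Three-point gradient (reference BH-01): Δ to BH-02 = (-20, 15, -0.10), Δ to BH-03 = (40, -15, +0.15).
∂h/∂x = +0.002500, ∂h/∂y = -0.003333 (det = -300).
Head at (115, -45) = 29.07 + (+0.002500)·(65) + (-0.003333)·(-70) = 29.47 m.
That is higher than the 28.97 m at BH-02, so the point is upgradient.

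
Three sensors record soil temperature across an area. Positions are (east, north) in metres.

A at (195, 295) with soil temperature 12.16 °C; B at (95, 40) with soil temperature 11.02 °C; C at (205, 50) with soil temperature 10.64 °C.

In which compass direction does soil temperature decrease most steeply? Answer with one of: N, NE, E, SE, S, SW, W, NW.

SE

Taking A as reference: B−A = (-100, -255, -1.14); C−A = (10, -245, -1.52).
Solve a·Δx + b·Δy = ΔT: det = (-100)·(-245) − 10·(-255) = 27050.
∂T/∂x = [(-1.14)·(-245) − (-1.52)·(-255)] / 27050 = -0.004004
∂T/∂y = [(-100)·(-1.52) − 10·(-1.14)] / 27050 = +0.006041
Steepest decrease is along −∇f = (+0.004004 E, -0.006041 N) → southeast.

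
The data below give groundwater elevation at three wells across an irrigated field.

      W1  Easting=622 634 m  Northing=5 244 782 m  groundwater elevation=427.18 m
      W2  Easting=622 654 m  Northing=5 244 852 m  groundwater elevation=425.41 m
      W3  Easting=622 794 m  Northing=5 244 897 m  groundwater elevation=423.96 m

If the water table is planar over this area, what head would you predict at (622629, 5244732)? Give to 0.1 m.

With h = a·x + b·y + c and W1 as origin, the differences give:
  20·a + 70·b = -1.77
  160·a + 115·b = -3.22
Eliminate b (×115 and ×70, subtract): -8900·a = 21.850 → a = ∂h/∂x = -0.002455
Back-substitute: b = ∂h/∂y = -0.02458.
h(622629, 5244732) = 427.18 + (-0.002455)·(-5) + (-0.02458)·(-50) = 427.18 +0.012 +1.229 = 428.421 m.

428.4 m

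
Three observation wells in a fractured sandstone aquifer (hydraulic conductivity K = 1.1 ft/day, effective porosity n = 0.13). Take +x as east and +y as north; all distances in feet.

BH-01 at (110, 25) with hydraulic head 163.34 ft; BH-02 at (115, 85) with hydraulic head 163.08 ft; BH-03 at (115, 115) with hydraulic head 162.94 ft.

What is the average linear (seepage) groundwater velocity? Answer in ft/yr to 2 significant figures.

19 ft/yr

Differences from BH-01: to BH-02 (Δx, Δy, Δh) = (5, 60, -0.26); to BH-03 = (5, 90, -0.40).
Solve a·Δx + b·Δy = Δh: det = 5·90 − 5·60 = 150.
∂h/∂x = [(-0.26)·90 − (-0.40)·60] / 150 = +0.004000
∂h/∂y = [5·(-0.40) − 5·(-0.26)] / 150 = -0.004667
|∇h| = √(0.004000² + -0.004667²) = 0.006147
Seepage velocity v = K·i/n = 1.1 × 0.006147 / 0.13 = 0.05201 ft/day = 19 ft/yr.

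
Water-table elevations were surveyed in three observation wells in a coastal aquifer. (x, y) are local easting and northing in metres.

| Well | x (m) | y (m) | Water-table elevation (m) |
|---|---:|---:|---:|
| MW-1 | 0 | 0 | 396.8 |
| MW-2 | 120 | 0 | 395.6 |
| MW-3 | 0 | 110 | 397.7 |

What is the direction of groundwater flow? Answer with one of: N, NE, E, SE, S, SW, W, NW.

SE

∂h/∂x = (395.6 − 396.8) / (120 − 0) = -0.010000
∂h/∂y = (397.7 − 396.8) / (110 − 0) = +0.008182
Flow = −∇h = (+0.010000 east, -0.008182 north), which points southeast.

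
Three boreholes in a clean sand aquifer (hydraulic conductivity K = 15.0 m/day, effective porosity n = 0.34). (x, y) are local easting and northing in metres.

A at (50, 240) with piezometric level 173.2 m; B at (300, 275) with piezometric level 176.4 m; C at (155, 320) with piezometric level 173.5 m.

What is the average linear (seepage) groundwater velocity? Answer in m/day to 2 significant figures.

Taking A as reference: B−A = (250, 35, +3.2); C−A = (105, 80, +0.3).
Determinant of the coordinate differences = 250·80 − 105·35 = 16325.
∂h/∂x = [(+3.2)·80 − (+0.3)·35] / 16325 = +0.01504
∂h/∂y = [250·(+0.3) − 105·(+3.2)] / 16325 = -0.01599
|∇h| = √(0.01504² + -0.01599²) = 0.02195
Seepage velocity v = K·i/n = 15.0 × 0.02195 / 0.34 = 0.9684 m/day.

0.97 m/day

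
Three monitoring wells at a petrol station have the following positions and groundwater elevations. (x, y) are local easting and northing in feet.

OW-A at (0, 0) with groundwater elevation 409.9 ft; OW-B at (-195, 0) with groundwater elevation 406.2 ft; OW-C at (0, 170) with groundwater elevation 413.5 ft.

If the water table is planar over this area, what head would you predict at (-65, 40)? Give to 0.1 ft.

409.5 ft

∂h/∂x = (406.2 − 409.9) / (-195 − 0) = +0.01897
∂h/∂y = (413.5 − 409.9) / (170 − 0) = +0.02118
h(-65, 40) = 409.9 + (+0.01897)·(-65) + (+0.02118)·(40) = 409.9 -1.233 +0.847 = 409.514 ft.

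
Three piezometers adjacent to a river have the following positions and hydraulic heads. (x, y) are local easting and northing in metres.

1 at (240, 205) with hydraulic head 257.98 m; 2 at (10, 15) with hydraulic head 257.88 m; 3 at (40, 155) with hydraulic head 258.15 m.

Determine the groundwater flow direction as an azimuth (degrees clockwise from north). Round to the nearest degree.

Taking 1 as reference: 2−1 = (-230, -190, -0.10); 3−1 = (-200, -50, +0.17).
Determinant of the coordinate differences = (-230)·(-50) − (-200)·(-190) = -26500.
∂h/∂x = [(-0.10)·(-50) − (+0.17)·(-190)] / -26500 = -0.001408
∂h/∂y = [(-230)·(+0.17) − (-200)·(-0.10)] / -26500 = +0.002230
Flow direction (−∇h) has components (+0.001408 E, -0.002230 N).
Azimuth = atan2(E, N) = atan2(+0.001408, -0.002230) = 147.7° ≈ 148°.

148°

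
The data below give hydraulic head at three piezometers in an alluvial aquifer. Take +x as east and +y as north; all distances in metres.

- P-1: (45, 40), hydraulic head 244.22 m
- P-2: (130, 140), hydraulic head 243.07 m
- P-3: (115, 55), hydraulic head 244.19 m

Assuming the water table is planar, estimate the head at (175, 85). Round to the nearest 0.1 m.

Three-point gradient (reference P-1): Δ to P-2 = (85, 100, -1.15), Δ to P-3 = (70, 15, -0.03).
∂h/∂x = +0.002489, ∂h/∂y = -0.01362 (det = -5725).
h(175, 85) = 244.22 + (+0.002489)·(130) + (-0.01362)·(45) = 244.22 +0.324 -0.613 = 243.931 m.

243.9 m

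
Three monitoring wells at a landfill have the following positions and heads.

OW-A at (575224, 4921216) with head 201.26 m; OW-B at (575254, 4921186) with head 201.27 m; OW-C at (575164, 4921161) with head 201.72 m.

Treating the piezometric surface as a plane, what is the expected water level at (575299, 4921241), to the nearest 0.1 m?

200.9 m

Differences from OW-A: to OW-B (Δx, Δy, Δh) = (30, -30, +0.01); to OW-C = (-60, -55, +0.46).
Solve a·Δx + b·Δy = Δh: det = 30·(-55) − (-60)·(-30) = -3450.
∂h/∂x = [(+0.01)·(-55) − (+0.46)·(-30)] / -3450 = -0.003841
∂h/∂y = [30·(+0.46) − (-60)·(+0.01)] / -3450 = -0.004174
h(575299, 4921241) = 201.26 + (-0.003841)·(75) + (-0.004174)·(25) = 201.26 -0.288 -0.104 = 200.868 m.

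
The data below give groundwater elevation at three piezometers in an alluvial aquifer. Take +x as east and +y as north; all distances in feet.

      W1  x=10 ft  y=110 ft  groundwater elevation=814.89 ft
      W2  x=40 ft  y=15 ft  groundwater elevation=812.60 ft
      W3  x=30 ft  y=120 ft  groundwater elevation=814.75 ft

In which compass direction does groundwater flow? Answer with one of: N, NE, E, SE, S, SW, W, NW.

SE

Three-point gradient (reference W1): Δ to W2 = (30, -95, -2.29), Δ to W3 = (20, 10, -0.14).
∂h/∂x = -0.01645, ∂h/∂y = +0.01891 (det = 2200).
Flow = −∇h = (+0.01645 east, -0.01891 north), which points southeast.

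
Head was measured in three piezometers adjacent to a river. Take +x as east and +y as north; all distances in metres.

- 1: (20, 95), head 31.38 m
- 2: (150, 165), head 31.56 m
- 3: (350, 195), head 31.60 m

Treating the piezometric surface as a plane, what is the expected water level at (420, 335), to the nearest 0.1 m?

32.0 m

Taking 1 as reference: 2−1 = (130, 70, +0.18); 3−1 = (330, 100, +0.22).
Determinant of the coordinate differences = 130·100 − 330·70 = -10100.
∂h/∂x = [(+0.18)·100 − (+0.22)·70] / -10100 = -0.0002574
∂h/∂y = [130·(+0.22) − 330·(+0.18)] / -10100 = +0.003050
h(420, 335) = 31.38 + (-0.0002574)·(400) + (+0.003050)·(240) = 31.38 -0.103 +0.732 = 32.009 m.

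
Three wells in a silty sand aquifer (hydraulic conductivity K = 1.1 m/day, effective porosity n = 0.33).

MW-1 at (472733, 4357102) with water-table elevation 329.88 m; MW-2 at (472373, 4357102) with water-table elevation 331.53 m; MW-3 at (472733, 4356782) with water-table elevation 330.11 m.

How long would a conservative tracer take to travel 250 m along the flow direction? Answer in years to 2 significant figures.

44 years

∂h/∂x = (331.53 − 329.88) / (472373 − 472733) = -0.004583
∂h/∂y = (330.11 − 329.88) / (4356782 − 4357102) = -0.0007188
|∇h| = √(-0.004583² + -0.0007188²) = 0.004639
Seepage velocity v = K·i/n = 1.1 × 0.004639 / 0.33 = 0.01546 m/day.
t = 250 / 0.01546 = 1.617e+04 days = 44.3 years.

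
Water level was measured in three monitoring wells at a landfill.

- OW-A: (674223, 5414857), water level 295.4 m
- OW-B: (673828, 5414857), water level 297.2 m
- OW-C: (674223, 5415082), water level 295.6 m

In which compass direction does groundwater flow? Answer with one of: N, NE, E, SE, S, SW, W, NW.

∂h/∂x = (297.2 − 295.4) / (673828 − 674223) = -0.004557
∂h/∂y = (295.6 − 295.4) / (5415082 − 5414857) = +0.0008889
Flow = −∇h = (+0.004557 east, -0.0008889 north), which points east.

E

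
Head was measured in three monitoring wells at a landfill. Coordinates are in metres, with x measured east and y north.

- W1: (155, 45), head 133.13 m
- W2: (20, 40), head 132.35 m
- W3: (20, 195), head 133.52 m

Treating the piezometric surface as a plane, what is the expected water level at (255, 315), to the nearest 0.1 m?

With h = a·x + b·y + c and W1 as origin, the differences give:
  (-135)·a + (-5)·b = -0.78
  (-135)·a + 150·b = +0.39
Eliminate b (×150 and ×(-5), subtract): -20925·a = -115.050 → a = ∂h/∂x = +0.005498
Back-substitute: b = ∂h/∂y = +0.007548.
h(255, 315) = 133.13 + (+0.005498)·(100) + (+0.007548)·(270) = 133.13 +0.550 +2.038 = 135.718 m.

135.7 m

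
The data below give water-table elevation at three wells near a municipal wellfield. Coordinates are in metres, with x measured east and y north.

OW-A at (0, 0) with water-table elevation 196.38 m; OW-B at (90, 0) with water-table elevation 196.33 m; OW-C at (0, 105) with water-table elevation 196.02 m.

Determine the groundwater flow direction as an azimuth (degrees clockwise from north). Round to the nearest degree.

∂h/∂x = (196.33 − 196.38) / (90 − 0) = -0.0005556
∂h/∂y = (196.02 − 196.38) / (105 − 0) = -0.003429
Flow direction (−∇h) has components (+0.0005556 E, +0.003429 N).
Azimuth = atan2(E, N) = atan2(+0.0005556, +0.003429) = 9.2° ≈ 009°.

009°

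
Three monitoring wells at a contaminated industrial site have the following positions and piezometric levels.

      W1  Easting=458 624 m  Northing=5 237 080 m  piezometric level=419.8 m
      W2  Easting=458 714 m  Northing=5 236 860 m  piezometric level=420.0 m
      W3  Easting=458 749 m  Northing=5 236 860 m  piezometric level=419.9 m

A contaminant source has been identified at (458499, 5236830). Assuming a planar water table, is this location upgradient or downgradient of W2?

Differences from W1: to W2 (Δx, Δy, Δh) = (90, -220, +0.2); to W3 = (125, -220, +0.1).
Solve a·Δx + b·Δy = Δh: det = 90·(-220) − 125·(-220) = 7700.
∂h/∂x = [(+0.2)·(-220) − (+0.1)·(-220)] / 7700 = -0.002857
∂h/∂y = [90·(+0.1) − 125·(+0.2)] / 7700 = -0.002078
Head at (458499, 5236830) = 419.8 + (-0.002857)·(-125) + (-0.002078)·(-250) = 420.68 m.
That is higher than the 420.0 m at W2, so the point is upgradient.

upgradient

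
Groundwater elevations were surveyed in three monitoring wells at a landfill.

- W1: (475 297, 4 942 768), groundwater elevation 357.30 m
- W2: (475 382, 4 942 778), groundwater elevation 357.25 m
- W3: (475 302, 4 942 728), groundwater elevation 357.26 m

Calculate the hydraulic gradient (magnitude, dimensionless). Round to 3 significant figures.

Differences from W1: to W2 (Δx, Δy, Δh) = (85, 10, -0.05); to W3 = (5, -40, -0.04).
Solve a·Δx + b·Δy = Δh: det = 85·(-40) − 5·10 = -3450.
∂h/∂x = [(-0.05)·(-40) − (-0.04)·10] / -3450 = -0.0006957
∂h/∂y = [85·(-0.04) − 5·(-0.05)] / -3450 = +0.0009130
|∇h| = √(-0.0006957² + 0.0009130²) = 0.001148

0.00115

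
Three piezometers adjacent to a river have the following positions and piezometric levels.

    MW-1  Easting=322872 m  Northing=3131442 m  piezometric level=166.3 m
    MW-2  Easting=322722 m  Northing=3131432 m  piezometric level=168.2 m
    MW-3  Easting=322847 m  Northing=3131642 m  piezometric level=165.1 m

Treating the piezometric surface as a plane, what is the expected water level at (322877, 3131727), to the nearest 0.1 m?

With h = a·x + b·y + c and MW-1 as origin, the differences give:
  (-150)·a + (-10)·b = +1.9
  (-25)·a + 200·b = -1.2
Eliminate b (×200 and ×(-10), subtract): -30250·a = 368.00 → a = ∂h/∂x = -0.01217
Back-substitute: b = ∂h/∂y = -0.007521.
h(322877, 3131727) = 166.3 + (-0.01217)·(5) + (-0.007521)·(285) = 166.3 -0.061 -2.143 = 164.096 m.

164.1 m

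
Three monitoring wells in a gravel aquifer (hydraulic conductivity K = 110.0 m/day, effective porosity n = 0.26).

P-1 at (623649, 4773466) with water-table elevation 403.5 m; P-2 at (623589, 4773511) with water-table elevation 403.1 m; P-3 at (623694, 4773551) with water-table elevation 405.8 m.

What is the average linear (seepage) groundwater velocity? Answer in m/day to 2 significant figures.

Three-point gradient (reference P-1): Δ to P-2 = (-60, 45, -0.4), Δ to P-3 = (45, 85, +2.3).
∂h/∂x = +0.01930, ∂h/∂y = +0.01684 (det = -7125).
|∇h| = √(0.01930² + 0.01684²) = 0.02561
Seepage velocity v = K·i/n = 110.0 × 0.02561 / 0.26 = 10.83 m/day.

11 m/day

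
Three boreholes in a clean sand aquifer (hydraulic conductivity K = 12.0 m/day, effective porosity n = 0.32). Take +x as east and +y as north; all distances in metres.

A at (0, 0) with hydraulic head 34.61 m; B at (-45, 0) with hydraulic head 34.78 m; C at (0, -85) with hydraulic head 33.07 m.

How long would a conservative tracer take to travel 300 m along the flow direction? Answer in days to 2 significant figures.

430 days

∂h/∂x = (34.78 − 34.61) / (-45 − 0) = -0.003778
∂h/∂y = (33.07 − 34.61) / (-85 − 0) = +0.01812
|∇h| = √(-0.003778² + 0.01812²) = 0.01851
Seepage velocity v = K·i/n = 12.0 × 0.01851 / 0.32 = 0.6941 m/day.
t = 300 / 0.6941 = 432.2 days.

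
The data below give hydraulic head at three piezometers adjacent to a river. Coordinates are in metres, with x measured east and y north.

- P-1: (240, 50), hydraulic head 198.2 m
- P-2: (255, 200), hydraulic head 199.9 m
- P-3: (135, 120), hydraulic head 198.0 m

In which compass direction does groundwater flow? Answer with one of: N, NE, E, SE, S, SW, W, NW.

SW

Taking P-1 as reference: P-2−P-1 = (15, 150, +1.7); P-3−P-1 = (-105, 70, -0.2).
Solve a·Δx + b·Δy = Δh: det = 15·70 − (-105)·150 = 16800.
∂h/∂x = [(+1.7)·70 − (-0.2)·150] / 16800 = +0.008869
∂h/∂y = [15·(-0.2) − (-105)·(+1.7)] / 16800 = +0.01045
Flow = −∇h = (-0.008869 east, -0.01045 north), which points southwest.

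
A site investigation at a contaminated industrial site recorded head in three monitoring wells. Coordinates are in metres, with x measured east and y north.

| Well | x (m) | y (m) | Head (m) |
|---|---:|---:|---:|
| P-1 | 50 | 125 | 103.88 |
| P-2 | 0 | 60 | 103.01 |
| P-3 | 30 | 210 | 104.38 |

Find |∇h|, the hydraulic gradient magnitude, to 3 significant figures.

0.0107

Differences from P-1: to P-2 (Δx, Δy, Δh) = (-50, -65, -0.87); to P-3 = (-20, 85, +0.50).
Solve a·Δx + b·Δy = Δh: det = (-50)·85 − (-20)·(-65) = -5550.
∂h/∂x = [(-0.87)·85 − (+0.50)·(-65)] / -5550 = +0.007468
∂h/∂y = [(-50)·(+0.50) − (-20)·(-0.87)] / -5550 = +0.007640
|∇h| = √(0.007468² + 0.007640²) = 0.01068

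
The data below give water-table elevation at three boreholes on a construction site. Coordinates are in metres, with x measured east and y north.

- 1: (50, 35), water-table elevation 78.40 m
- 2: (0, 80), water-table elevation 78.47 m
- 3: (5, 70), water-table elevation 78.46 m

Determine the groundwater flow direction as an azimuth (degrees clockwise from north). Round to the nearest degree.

121°

Three-point gradient (reference 1): Δ to 2 = (-50, 45, +0.07), Δ to 3 = (-45, 35, +0.06).
∂h/∂x = -0.0009091, ∂h/∂y = +0.0005455 (det = 275).
Flow direction (−∇h) has components (+0.0009091 E, -0.0005455 N).
Azimuth = atan2(E, N) = atan2(+0.0009091, -0.0005455) = 121.0° ≈ 121°.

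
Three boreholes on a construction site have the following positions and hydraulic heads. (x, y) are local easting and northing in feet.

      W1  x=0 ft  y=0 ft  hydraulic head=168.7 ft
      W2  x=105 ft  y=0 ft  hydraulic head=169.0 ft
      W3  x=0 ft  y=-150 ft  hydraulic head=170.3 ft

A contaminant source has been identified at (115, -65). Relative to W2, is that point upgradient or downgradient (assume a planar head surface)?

upgradient

∂h/∂x = (169.0 − 168.7) / (105 − 0) = +0.002857
∂h/∂y = (170.3 − 168.7) / (-150 − 0) = -0.01067
Head at (115, -65) = 168.7 + (+0.002857)·(115) + (-0.01067)·(-65) = 169.72 ft.
That is higher than the 169.0 ft at W2, so the point is upgradient.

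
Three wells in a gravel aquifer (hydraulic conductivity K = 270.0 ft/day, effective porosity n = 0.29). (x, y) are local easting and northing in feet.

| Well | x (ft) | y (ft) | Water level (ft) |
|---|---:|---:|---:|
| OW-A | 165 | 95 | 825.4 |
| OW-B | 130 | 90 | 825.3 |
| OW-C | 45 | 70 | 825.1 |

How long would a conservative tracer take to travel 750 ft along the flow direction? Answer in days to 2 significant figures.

Differences from OW-A: to OW-B (Δx, Δy, Δh) = (-35, -5, -0.1); to OW-C = (-120, -25, -0.3).
Determinant of the coordinate differences = (-35)·(-25) − (-120)·(-5) = 275.
∂h/∂x = [(-0.1)·(-25) − (-0.3)·(-5)] / 275 = +0.003636
∂h/∂y = [(-35)·(-0.3) − (-120)·(-0.1)] / 275 = -0.005455
|∇h| = √(0.003636² + -0.005455²) = 0.006556
Seepage velocity v = K·i/n = 270.0 × 0.006556 / 0.29 = 6.104 ft/day.
t = 750 / 6.104 = 122.9 days.

120 days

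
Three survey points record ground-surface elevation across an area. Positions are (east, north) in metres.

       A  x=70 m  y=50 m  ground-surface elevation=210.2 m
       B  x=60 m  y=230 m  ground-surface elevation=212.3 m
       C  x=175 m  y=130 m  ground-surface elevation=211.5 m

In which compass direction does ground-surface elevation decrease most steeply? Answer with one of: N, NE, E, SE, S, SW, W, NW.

S

With z = a·x + b·y + c and A as origin, the differences give:
  (-10)·a + 180·b = +2.1
  105·a + 80·b = +1.3
Eliminate b (×80 and ×180, subtract): -19700·a = -66.00 → a = ∂z/∂x = +0.003350
Back-substitute: b = ∂z/∂y = +0.01185.
Steepest decrease is along −∇f = (-0.003350 E, -0.01185 N) → south.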